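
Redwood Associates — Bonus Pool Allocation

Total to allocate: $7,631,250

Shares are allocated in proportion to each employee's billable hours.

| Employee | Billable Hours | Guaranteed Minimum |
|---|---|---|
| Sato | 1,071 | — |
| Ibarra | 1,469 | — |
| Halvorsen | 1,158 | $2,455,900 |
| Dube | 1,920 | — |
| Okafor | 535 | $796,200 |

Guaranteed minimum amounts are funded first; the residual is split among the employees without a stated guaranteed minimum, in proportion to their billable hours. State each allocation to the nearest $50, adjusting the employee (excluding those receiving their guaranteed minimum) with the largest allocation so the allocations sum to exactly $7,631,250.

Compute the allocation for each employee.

Sato: $1,051,600; Ibarra: $1,442,350; Halvorsen: $2,455,900; Dube: $1,885,200; Okafor: $796,200

Guaranteed amounts: Halvorsen $2,455,900; Okafor $796,200. Residual $4,379,150.
Residual split over remaining billable hours 4,460: Sato 1,051,585.12 → $1,051,600; Ibarra 1,442,370.26 → $1,442,350; Dube 1,885,194.62 → $1,885,200.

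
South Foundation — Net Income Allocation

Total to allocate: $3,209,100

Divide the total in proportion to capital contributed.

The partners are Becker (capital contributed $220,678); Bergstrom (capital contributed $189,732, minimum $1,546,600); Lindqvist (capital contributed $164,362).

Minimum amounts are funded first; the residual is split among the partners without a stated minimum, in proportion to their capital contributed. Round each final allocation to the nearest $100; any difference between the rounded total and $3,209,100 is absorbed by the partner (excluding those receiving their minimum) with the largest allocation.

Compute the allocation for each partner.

Becker: $952,800 | Bergstrom: $1,546,600 | Lindqvist: $709,700

Minimums first: Bergstrom $1,546,600. Remaining pool $1,662,500.
Remaining pool split over remaining capital contributed 385,040: Becker 952,828.73 → $952,800; Lindqvist 709,671.27 → $709,700.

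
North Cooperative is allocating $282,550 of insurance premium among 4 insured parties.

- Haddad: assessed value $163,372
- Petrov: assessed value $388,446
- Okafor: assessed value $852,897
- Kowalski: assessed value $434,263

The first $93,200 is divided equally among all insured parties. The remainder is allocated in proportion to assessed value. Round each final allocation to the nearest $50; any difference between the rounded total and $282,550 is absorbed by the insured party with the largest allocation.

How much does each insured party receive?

Haddad: $40,100 | Petrov: $63,300 | Okafor: $111,150 | Kowalski: $68,000

Equal tier: $93,200 ÷ 4 = $23,300 apiece.
Remainder $189,350 by assessed value (total 1,838,978): Haddad 16,821.57 → $16,800; Petrov 39,996.26 → $40,000; Okafor 87,818.37 → $87,800; Kowalski 44,713.80 → $44,700.
Rounding difference +$50 on remainder applied to Okafor.
Totals: Haddad $23,300 + $16,800 = $40,100; Petrov $23,300 + $40,000 = $63,300; Okafor $23,300 + $87,850 = $111,150; Kowalski $23,300 + $44,700 = $68,000.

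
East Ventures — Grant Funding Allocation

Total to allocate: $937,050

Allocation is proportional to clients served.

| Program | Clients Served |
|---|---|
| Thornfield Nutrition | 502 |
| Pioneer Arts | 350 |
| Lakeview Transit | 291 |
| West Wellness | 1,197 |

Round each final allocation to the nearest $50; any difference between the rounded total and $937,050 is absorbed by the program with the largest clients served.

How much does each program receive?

Thornfield Nutrition: $201,050; Pioneer Arts: $140,150; Lakeview Transit: $116,550; West Wellness: $479,300

Total clients served = 2,340.
Pro-rata amounts: Thornfield Nutrition 502/2,340 × $937,050 = 201,025.26; Pioneer Arts 350/2,340 × $937,050 = 140,157.05; Lakeview Transit 291/2,340 × $937,050 = 116,530.58; West Wellness 1,197/2,340 × $937,050 = 479,337.12.
Rounded to nearest $50: Thornfield Nutrition $201,050; Pioneer Arts $140,150; Lakeview Transit $116,550; West Wellness $479,350. Sum = $937,100.
Difference $937,050 − $937,100 = −$50 applied to largest clients served (West Wellness): West Wellness becomes $479,300.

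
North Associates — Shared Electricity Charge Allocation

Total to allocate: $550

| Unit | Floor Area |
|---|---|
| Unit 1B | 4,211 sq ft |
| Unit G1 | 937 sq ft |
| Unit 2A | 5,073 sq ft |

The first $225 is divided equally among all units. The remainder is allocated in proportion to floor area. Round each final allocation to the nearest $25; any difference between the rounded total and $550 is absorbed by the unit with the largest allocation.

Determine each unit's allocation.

Equal tier: $225 ÷ 3 = $75 apiece.
Remainder $325 by floor area (total 10,221): Unit 1B 133.90 → $125; Unit G1 29.79 → $25; Unit 2A 161.31 → $150.
Rounding difference +$25 on remainder applied to Unit 2A.
Totals: Unit 1B $75 + $125 = $200; Unit G1 $75 + $25 = $100; Unit 2A $75 + $175 = $250.

Unit 1B: $200; Unit G1: $100; Unit 2A: $250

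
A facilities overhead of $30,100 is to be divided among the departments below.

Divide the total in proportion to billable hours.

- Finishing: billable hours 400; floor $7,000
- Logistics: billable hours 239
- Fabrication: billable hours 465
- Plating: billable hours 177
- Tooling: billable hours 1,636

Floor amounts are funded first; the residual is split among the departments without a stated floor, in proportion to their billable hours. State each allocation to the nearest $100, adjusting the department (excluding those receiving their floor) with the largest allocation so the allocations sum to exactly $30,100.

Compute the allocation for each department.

Minimums first: Finishing $7,000. Balance $23,100.
Balance split over remaining billable hours 2,517: Logistics 2,193.44 → $2,200; Fabrication 4,267.58 → $4,300; Plating 1,624.43 → $1,600; Tooling 15,014.54 → $15,000.

Finishing: $7,000 · Logistics: $2,200 · Fabrication: $4,300 · Plating: $1,600 · Tooling: $15,000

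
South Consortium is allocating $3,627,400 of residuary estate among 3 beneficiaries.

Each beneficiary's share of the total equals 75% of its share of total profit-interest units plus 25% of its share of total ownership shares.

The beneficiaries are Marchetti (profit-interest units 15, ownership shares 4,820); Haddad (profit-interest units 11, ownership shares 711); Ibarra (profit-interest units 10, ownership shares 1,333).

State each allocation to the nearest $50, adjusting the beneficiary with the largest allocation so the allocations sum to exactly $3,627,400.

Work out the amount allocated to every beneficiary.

Profit-interest units total 36; ownership shares total 6,864.
Blended shares (75% profit-interest units + 25% ownership shares): Marchetti 0.4881; Haddad 0.2551; Ibarra 0.2569.
Pro-rata amounts: Marchetti 1,770,365.68; Haddad 925,214.24; Ibarra 931,820.08.
After rounding ($50): Marchetti $1,770,350; Haddad $925,200; Ibarra $931,800. Sum = $3,627,350.
Difference $3,627,400 − $3,627,350 = +$50 applied to largest allocation (Marchetti): Marchetti becomes $1,770,400.

Marchetti: $1,770,400 · Haddad: $925,200 · Ibarra: $931,800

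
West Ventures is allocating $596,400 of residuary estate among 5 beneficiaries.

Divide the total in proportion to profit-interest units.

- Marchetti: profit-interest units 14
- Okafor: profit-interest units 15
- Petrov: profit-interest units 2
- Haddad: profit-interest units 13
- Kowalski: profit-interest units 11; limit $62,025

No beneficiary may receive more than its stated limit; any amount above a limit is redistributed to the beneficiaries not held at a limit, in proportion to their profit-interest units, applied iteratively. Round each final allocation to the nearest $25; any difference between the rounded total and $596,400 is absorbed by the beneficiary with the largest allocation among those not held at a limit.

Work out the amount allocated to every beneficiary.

Marchetti: $170,025 | Okafor: $182,175 | Petrov: $24,300 | Haddad: $157,875 | Kowalski: $62,025

Combined profit-interest units = 55.
Pro-rata shares before constraints: Marchetti 151,810.91; Okafor 162,654.55; Petrov 21,687.27; Haddad 140,967.27; Kowalski 119,280.00.
Held at cap: Kowalski ($62,025); residual $534,375 reallocated over remaining profit-interest units 44.
Remaining shares: Marchetti 170,028.41 → $170,025; Okafor 182,173.30 → $182,175; Petrov 24,289.77 → $24,300; Haddad 157,883.52 → $157,875.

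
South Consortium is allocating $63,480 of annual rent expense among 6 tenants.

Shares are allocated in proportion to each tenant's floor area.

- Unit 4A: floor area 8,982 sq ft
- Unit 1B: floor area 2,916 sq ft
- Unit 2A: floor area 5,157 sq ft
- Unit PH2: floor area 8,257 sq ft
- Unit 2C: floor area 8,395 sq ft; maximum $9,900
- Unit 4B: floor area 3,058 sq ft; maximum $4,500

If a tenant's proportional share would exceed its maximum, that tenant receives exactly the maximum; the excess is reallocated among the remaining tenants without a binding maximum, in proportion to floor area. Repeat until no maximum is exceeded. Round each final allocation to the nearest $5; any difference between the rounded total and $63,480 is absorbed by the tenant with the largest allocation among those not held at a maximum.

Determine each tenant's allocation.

Unit 4A: $17,415; Unit 1B: $5,655; Unit 2A: $10,000; Unit PH2: $16,010; Unit 2C: $9,900; Unit 4B: $4,500

Floor area total: 36,765.
Proportional shares (ignoring caps): Unit 4A 15,508.70; Unit 1B 5,034.89; Unit 2A 8,904.29; Unit PH2 14,256.88; Unit 2C 14,495.16; Unit 4B 5,280.07.
Held at cap: Unit 2C ($9,900), Unit 4B ($4,500); remaining pool $49,080 reallocated over remaining floor area 25,312.
Redistributed shares: Unit 4A 17,416.11 → $17,415; Unit 1B 5,654.13 → $5,655; Unit 2A 9,999.43 → $10,000; Unit PH2 16,010.33 → $16,010.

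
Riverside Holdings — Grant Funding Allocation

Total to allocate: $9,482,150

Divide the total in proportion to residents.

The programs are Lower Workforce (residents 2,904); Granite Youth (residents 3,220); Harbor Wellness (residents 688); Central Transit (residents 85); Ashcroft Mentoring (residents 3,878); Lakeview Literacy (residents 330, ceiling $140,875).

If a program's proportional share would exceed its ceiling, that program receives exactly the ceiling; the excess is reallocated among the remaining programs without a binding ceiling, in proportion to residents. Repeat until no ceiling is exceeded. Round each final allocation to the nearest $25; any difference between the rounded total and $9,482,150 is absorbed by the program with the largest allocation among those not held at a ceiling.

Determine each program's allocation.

Lower Workforce: $2,517,600 | Granite Youth: $2,791,550 | Harbor Wellness: $596,450 | Central Transit: $73,700 | Ashcroft Mentoring: $3,361,975 | Lakeview Literacy: $140,875

Residents total: 11,105.
Unconstrained shares: Lower Workforce 2,479,618.51; Granite Youth 2,749,439.26; Harbor Wellness 587,457.83; Central Transit 72,578.37; Ashcroft Mentoring 3,311,281.20; Lakeview Literacy 281,774.83.
Cap binds for Lakeview Literacy ($140,875); residual $9,341,275 reallocated over remaining residents 10,775.
Shares after redistribution: Lower Workforce 2,517,592.82 → $2,517,600; Granite Youth 2,791,545.75 → $2,791,550; Harbor Wellness 596,454.50 → $596,450; Central Transit 73,689.87 → $73,700; Ashcroft Mentoring 3,361,992.06 → $3,362,000.
Rounding difference −$25 applied to Ashcroft Mentoring → $3,361,975.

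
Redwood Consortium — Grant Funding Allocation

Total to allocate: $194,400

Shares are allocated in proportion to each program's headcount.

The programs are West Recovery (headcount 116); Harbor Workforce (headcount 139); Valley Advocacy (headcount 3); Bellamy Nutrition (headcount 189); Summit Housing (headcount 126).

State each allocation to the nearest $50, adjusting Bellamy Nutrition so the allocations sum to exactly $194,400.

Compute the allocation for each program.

Total headcount = 573.
Unrounded shares: West Recovery 116/573 × $194,400 = 39,354.97; Harbor Workforce 139/573 × $194,400 = 47,158.12; Valley Advocacy 3/573 × $194,400 = 1,017.80; Bellamy Nutrition 189/573 × $194,400 = 64,121.47; Summit Housing 126/573 × $194,400 = 42,747.64.
Rounded to nearest $50: West Recovery $39,350; Harbor Workforce $47,150; Valley Advocacy $1,000; Bellamy Nutrition $64,100; Summit Housing $42,750. Sum = $194,350.
Difference $194,400 − $194,350 = +$50 applied to Bellamy Nutrition: Bellamy Nutrition becomes $64,150.

West Recovery: $39,350; Harbor Workforce: $47,150; Valley Advocacy: $1,000; Bellamy Nutrition: $64,150; Summit Housing: $42,750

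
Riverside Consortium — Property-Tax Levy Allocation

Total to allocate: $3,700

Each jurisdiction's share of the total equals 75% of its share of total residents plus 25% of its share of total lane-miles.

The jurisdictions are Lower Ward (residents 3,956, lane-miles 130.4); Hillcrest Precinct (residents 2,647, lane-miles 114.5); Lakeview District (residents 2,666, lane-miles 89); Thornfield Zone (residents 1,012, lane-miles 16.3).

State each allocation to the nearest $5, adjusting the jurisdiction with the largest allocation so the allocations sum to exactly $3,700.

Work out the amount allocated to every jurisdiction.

Residents total 10,281; lane-miles total 350.2.
Composite weights (75% residents + 25% lane-miles): Lower Ward 0.3817; Hillcrest Precinct 0.2748; Lakeview District 0.2580; Thornfield Zone 0.0855.
Pro-rata amounts: Lower Ward 1,412.22; Hillcrest Precinct 1,016.90; Lakeview District 954.67; Thornfield Zone 316.21.
After rounding ($5): Lower Ward $1,410; Hillcrest Precinct $1,015; Lakeview District $955; Thornfield Zone $315. Sum = $3,695.
Difference $3,700 − $3,695 = +$5 applied to largest allocation (Lower Ward): Lower Ward becomes $1,415.

Lower Ward: $1,415 | Hillcrest Precinct: $1,015 | Lakeview District: $955 | Thornfield Zone: $315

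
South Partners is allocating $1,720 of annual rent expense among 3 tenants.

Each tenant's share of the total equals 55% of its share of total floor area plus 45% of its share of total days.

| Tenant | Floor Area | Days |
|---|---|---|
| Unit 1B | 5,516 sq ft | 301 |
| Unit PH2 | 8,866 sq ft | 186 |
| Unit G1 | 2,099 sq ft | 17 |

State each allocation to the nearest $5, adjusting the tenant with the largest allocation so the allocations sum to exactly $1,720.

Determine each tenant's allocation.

Floor area total 16,481; days total 504.
Combined weights (55% floor area + 45% days): Unit 1B 0.4528; Unit PH2 0.4619; Unit G1 0.0852.
Raw shares: Unit 1B 778.87; Unit PH2 794.55; Unit G1 146.59.
At nearest $5: Unit 1B $780; Unit PH2 $795; Unit G1 $145. Sum = $1,720.
No rounding difference to absorb.

Unit 1B: $780 · Unit PH2: $795 · Unit G1: $145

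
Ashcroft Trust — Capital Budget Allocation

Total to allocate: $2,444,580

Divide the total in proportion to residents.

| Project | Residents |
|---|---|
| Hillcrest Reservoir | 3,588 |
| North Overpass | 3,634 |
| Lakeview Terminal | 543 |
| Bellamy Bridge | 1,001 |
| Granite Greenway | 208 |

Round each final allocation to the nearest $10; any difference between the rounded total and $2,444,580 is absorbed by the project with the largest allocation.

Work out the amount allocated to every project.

Combined residents = 8,974.
Raw shares: Hillcrest Reservoir 3,588/8,974 × $2,444,580 = 977,396.15; North Overpass 3,634/8,974 × $2,444,580 = 989,926.87; Lakeview Terminal 543/8,974 × $2,444,580 = 147,916.98; Bellamy Bridge 1,001/8,974 × $2,444,580 = 272,679.36; Granite Greenway 208/8,974 × $2,444,580 = 56,660.65.
At nearest $10: Hillcrest Reservoir $977,400; North Overpass $989,930; Lakeview Terminal $147,920; Bellamy Bridge $272,680; Granite Greenway $56,660. Sum = $2,444,590.
Difference $2,444,580 − $2,444,590 = −$10 applied to largest allocation (North Overpass): North Overpass becomes $989,920.

Hillcrest Reservoir: $977,400 | North Overpass: $989,920 | Lakeview Terminal: $147,920 | Bellamy Bridge: $272,680 | Granite Greenway: $56,660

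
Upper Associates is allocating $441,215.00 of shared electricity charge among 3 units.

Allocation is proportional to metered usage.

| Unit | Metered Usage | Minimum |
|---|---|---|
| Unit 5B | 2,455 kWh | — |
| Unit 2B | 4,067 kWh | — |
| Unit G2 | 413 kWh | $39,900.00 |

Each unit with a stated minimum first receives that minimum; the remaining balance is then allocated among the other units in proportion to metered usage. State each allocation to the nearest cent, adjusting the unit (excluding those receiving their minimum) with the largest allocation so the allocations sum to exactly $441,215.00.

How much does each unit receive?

Unit 5B: $151,062.30; Unit 2B: $250,252.70; Unit G2: $39,900.00

Guaranteed amounts: Unit G2 $39,900.00. Remaining pool $401,315.00.
Remaining pool split over remaining metered usage 6,522: Unit 5B 151,062.3007 → $151,062.30; Unit 2B 250,252.6993 → $250,252.70.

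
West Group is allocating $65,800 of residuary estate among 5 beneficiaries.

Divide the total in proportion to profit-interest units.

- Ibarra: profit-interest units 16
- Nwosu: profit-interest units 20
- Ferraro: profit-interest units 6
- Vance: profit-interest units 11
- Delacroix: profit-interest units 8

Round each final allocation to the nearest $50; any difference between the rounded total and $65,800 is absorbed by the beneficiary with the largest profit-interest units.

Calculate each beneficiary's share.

Ibarra: $17,250; Nwosu: $21,600; Ferraro: $6,450; Vance: $11,850; Delacroix: $8,650

Sum of profit-interest units: 16 + 20 + 6 + 11 + 8 = 61.
Raw shares: Ibarra 17,259.02; Nwosu 21,573.77; Ferraro 6,472.13; Vance 11,865.57; Delacroix 8,629.51.
After rounding ($50): Ibarra $17,250; Nwosu $21,550; Ferraro $6,450; Vance $11,850; Delacroix $8,650. Sum = $65,750.
Difference $65,800 − $65,750 = +$50 applied to largest profit-interest units (Nwosu): Nwosu becomes $21,600.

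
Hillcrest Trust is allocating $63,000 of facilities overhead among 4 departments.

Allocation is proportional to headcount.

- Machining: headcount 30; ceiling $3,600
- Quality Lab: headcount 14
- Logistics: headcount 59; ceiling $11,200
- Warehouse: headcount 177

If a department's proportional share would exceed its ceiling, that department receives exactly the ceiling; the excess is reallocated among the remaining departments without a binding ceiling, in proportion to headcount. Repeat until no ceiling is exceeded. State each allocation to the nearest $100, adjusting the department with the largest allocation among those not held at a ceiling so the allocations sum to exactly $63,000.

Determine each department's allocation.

Sum of headcount: 280.
Unconstrained shares: Machining 6,750.00; Quality Lab 3,150.00; Logistics 13,275.00; Warehouse 39,825.00.
Capped: Machining ($3,600), Logistics ($11,200); residual $48,200 reallocated over remaining headcount 191.
Redistributed shares: Quality Lab 3,532.98 → $3,500; Warehouse 44,667.02 → $44,700.

Machining: $3,600 · Quality Lab: $3,500 · Logistics: $11,200 · Warehouse: $44,700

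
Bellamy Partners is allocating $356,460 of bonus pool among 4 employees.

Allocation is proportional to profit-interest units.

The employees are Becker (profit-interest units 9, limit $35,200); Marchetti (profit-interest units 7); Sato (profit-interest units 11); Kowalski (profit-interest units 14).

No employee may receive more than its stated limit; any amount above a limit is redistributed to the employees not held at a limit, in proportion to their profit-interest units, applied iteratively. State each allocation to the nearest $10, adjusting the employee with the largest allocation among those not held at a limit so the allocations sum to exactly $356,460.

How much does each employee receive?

Becker: $35,200 | Marchetti: $70,280 | Sato: $110,430 | Kowalski: $140,550

Sum of profit-interest units: 41.
Proportional shares (ignoring caps): Becker 78,247.32; Marchetti 60,859.02; Sato 95,635.61; Kowalski 121,718.05.
Capped: Becker ($35,200); remaining pool $321,260 reallocated over remaining profit-interest units 32.
Remaining shares: Marchetti 70,275.62 → $70,280; Sato 110,433.12 → $110,430; Kowalski 140,551.25 → $140,550.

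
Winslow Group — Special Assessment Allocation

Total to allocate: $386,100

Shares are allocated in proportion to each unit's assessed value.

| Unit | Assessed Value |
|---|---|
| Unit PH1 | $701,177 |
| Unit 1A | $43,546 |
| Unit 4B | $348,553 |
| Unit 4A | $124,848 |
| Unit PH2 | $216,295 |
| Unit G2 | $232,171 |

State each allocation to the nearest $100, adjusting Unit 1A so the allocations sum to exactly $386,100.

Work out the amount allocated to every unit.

Assessed value total: 1,666,590.
Raw shares: Unit PH1 701,177/1,666,590 × $386,100 = 162,442.14; Unit 1A 43,546/1,666,590 × $386,100 = 10,088.33; Unit 4B 348,553/1,666,590 × $386,100 = 80,749.50; Unit 4A 124,848/1,666,590 × $386,100 = 28,923.62; Unit PH2 216,295/1,666,590 × $386,100 = 50,109.20; Unit G2 232,171/1,666,590 × $386,100 = 53,787.21.
After rounding ($100): Unit PH1 $162,400; Unit 1A $10,100; Unit 4B $80,700; Unit 4A $28,900; Unit PH2 $50,100; Unit G2 $53,800. Sum = $386,000.
Difference $386,100 − $386,000 = +$100 applied to Unit 1A: Unit 1A becomes $10,200.

Unit PH1: $162,400; Unit 1A: $10,200; Unit 4B: $80,700; Unit 4A: $28,900; Unit PH2: $50,100; Unit G2: $53,800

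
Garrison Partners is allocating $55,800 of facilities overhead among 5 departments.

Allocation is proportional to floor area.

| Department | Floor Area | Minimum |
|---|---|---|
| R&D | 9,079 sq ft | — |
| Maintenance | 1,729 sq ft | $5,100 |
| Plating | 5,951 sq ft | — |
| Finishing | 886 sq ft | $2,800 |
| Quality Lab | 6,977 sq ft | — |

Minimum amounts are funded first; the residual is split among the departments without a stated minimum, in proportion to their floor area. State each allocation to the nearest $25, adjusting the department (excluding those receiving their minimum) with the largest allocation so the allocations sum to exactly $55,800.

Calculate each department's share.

R&D: $19,775; Maintenance: $5,100; Plating: $12,950; Finishing: $2,800; Quality Lab: $15,175

Fund the minimums — Maintenance $5,100; Finishing $2,800. Residual $47,900.
Residual split over remaining floor area 22,007: R&D 19,761.17 → $19,750; Plating 12,952.83 → $12,950; Quality Lab 15,186.00 → $15,175.
Rounding difference +$25 applied to R&D → $19,775.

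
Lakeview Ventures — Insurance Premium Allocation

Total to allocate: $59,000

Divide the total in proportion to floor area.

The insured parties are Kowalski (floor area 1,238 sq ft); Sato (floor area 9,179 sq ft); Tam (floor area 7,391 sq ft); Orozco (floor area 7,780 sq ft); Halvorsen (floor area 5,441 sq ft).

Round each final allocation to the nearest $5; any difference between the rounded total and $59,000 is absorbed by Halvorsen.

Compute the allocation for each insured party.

Combined floor area = 31,029.
Raw shares: Kowalski 1,238/31,029 × $59,000 = 2,353.99; Sato 9,179/31,029 × $59,000 = 17,453.38; Tam 7,391/31,029 × $59,000 = 14,053.60; Orozco 7,780/31,029 × $59,000 = 14,793.26; Halvorsen 5,441/31,029 × $59,000 = 10,345.77.
At nearest $5: Kowalski $2,355; Sato $17,455; Tam $14,055; Orozco $14,795; Halvorsen $10,345. Sum = $59,005.
Difference $59,000 − $59,005 = −$5 applied to Halvorsen: Halvorsen becomes $10,340.

Kowalski: $2,355; Sato: $17,455; Tam: $14,055; Orozco: $14,795; Halvorsen: $10,340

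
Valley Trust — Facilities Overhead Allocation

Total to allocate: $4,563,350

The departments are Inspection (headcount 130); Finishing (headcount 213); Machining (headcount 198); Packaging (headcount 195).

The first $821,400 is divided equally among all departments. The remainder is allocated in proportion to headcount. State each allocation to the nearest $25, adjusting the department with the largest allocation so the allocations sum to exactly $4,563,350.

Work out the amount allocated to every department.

Inspection: $866,300 | Finishing: $1,288,250 | Machining: $1,212,025 | Packaging: $1,196,775

Equal tier: $821,400 ÷ 4 = $205,350 apiece.
Remainder $3,741,950 by headcount (total 736): Inspection 660,942.26 → $660,950; Finishing 1,082,928.46 → $1,082,925; Machining 1,006,665.90 → $1,006,675; Packaging 991,413.38 → $991,425.
Rounding difference −$25 on remainder applied to Finishing.
Totals: Inspection $205,350 + $660,950 = $866,300; Finishing $205,350 + $1,082,900 = $1,288,250; Machining $205,350 + $1,006,675 = $1,212,025; Packaging $205,350 + $991,425 = $1,196,775.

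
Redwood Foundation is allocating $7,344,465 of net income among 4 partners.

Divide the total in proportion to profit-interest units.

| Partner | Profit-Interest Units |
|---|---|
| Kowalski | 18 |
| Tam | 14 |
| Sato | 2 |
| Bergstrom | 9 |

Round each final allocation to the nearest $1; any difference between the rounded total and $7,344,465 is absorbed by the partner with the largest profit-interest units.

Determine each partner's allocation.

Kowalski: $3,074,427 · Tam: $2,391,221 · Sato: $341,603 · Bergstrom: $1,537,214

Combined profit-interest units = 18 + 14 + 2 + 9 = 43.
Raw shares: Kowalski 3,074,427.21; Tam 2,391,221.16; Sato 341,603.02; Bergstrom 1,537,213.60.
At nearest $1: Kowalski $3,074,427; Tam $2,391,221; Sato $341,603; Bergstrom $1,537,214. Sum = $7,344,465.
Rounded total matches; no reconciliation needed.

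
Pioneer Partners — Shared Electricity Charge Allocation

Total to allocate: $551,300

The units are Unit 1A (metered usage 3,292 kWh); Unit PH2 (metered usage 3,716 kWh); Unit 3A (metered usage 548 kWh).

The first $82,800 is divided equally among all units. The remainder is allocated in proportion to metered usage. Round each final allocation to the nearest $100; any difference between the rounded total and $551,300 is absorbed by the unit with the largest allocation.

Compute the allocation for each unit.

Unit 1A: $231,700 · Unit PH2: $258,000 · Unit 3A: $61,600

First tranche $82,800 split equally: $27,600 each.
Remainder $468,500 by metered usage (total 7,556): Unit 1A 204,116.20 → $204,100; Unit PH2 230,405.77 → $230,400; Unit 3A 33,978.03 → $34,000.
Totals: Unit 1A $27,600 + $204,100 = $231,700; Unit PH2 $27,600 + $230,400 = $258,000; Unit 3A $27,600 + $34,000 = $61,600.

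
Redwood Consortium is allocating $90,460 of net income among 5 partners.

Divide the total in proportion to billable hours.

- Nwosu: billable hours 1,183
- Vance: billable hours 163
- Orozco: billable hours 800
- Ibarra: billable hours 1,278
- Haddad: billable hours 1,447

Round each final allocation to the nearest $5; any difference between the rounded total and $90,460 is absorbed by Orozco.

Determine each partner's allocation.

Billable hours total: 4,871.
Unrounded shares: Nwosu 1,183/4,871 × $90,460 = 21,969.65; Vance 163/4,871 × $90,460 = 3,027.10; Orozco 800/4,871 × $90,460 = 14,856.91; Ibarra 1,278/4,871 × $90,460 = 23,733.91; Haddad 1,447/4,871 × $90,460 = 26,872.43.
At nearest $5: Nwosu $21,970; Vance $3,025; Orozco $14,855; Ibarra $23,735; Haddad $26,870. Sum = $90,455.
Difference $90,460 − $90,455 = +$5 applied to Orozco: Orozco becomes $14,860.

Nwosu: $21,970 | Vance: $3,025 | Orozco: $14,860 | Ibarra: $23,735 | Haddad: $26,870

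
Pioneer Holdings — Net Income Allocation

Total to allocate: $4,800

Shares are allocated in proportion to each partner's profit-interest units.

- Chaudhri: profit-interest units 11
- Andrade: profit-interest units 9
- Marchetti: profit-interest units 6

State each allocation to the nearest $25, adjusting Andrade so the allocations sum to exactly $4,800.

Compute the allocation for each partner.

Profit-interest units total: 26.
Pro-rata amounts: Chaudhri 11/26 × $4,800 = 2,030.77; Andrade 9/26 × $4,800 = 1,661.54; Marchetti 6/26 × $4,800 = 1,107.69.
Rounded to nearest $25: Chaudhri $2,025; Andrade $1,650; Marchetti $1,100. Sum = $4,775.
Difference $4,800 − $4,775 = +$25 applied to Andrade: Andrade becomes $1,675.

Chaudhri: $2,025 · Andrade: $1,675 · Marchetti: $1,100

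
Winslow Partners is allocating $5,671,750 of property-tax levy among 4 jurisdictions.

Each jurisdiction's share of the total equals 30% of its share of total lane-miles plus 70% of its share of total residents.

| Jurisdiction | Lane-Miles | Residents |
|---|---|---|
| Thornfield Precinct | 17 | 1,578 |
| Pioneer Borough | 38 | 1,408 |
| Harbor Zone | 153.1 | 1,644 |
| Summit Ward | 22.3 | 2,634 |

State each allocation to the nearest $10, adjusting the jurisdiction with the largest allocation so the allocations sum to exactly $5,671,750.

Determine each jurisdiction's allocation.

Totals — lane-miles 230.4, residents 7,264.
Blended shares (30% lane-miles + 70% residents): Thornfield Precinct 0.1742; Pioneer Borough 0.1852; Harbor Zone 0.3578; Summit Ward 0.2829.
Raw shares: Thornfield Precinct 988,021.09; Pioneer Borough 1,050,192.49; Harbor Zone 2,029,205.07; Summit Ward 1,604,331.34.
After rounding ($10): Thornfield Precinct $988,020; Pioneer Borough $1,050,190; Harbor Zone $2,029,210; Summit Ward $1,604,330. Sum = $5,671,750.
Rounded total matches; no reconciliation needed.

Thornfield Precinct: $988,020; Pioneer Borough: $1,050,190; Harbor Zone: $2,029,210; Summit Ward: $1,604,330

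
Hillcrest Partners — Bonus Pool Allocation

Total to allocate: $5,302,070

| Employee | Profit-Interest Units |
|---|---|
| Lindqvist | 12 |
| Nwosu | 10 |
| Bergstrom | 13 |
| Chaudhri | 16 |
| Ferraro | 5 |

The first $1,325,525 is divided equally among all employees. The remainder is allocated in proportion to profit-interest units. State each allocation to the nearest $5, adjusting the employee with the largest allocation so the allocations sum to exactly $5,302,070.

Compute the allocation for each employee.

Lindqvist: $1,117,220 | Nwosu: $975,200 | Bergstrom: $1,188,230 | Chaudhri: $1,401,265 | Ferraro: $620,155

$1,325,525 shared equally gives $265,105 per employee.
Remainder $3,976,545 by profit-interest units (total 56): Lindqvist 852,116.79 → $852,115; Nwosu 710,097.32 → $710,095; Bergstrom 923,126.52 → $923,125; Chaudhri 1,136,155.71 → $1,136,155; Ferraro 355,048.66 → $355,050.
Rounding difference +$5 on remainder applied to Chaudhri.
Totals: Lindqvist $265,105 + $852,115 = $1,117,220; Nwosu $265,105 + $710,095 = $975,200; Bergstrom $265,105 + $923,125 = $1,188,230; Chaudhri $265,105 + $1,136,160 = $1,401,265; Ferraro $265,105 + $355,050 = $620,155.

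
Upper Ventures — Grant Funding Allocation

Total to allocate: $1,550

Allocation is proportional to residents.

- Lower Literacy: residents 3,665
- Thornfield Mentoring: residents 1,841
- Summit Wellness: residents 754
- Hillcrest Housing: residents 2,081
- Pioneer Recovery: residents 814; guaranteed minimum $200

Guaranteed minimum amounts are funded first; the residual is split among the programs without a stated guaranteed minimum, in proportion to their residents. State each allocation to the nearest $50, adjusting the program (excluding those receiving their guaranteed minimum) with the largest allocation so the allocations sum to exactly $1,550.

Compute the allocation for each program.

Fund the minimums — Pioneer Recovery $200. Remaining pool $1,350.
Remaining pool split over remaining residents 8,341: Lower Literacy 593.18 → $600; Thornfield Mentoring 297.97 → $300; Summit Wellness 122.04 → $100; Hillcrest Housing 336.81 → $350.

Lower Literacy: $600; Thornfield Mentoring: $300; Summit Wellness: $100; Hillcrest Housing: $350; Pioneer Recovery: $200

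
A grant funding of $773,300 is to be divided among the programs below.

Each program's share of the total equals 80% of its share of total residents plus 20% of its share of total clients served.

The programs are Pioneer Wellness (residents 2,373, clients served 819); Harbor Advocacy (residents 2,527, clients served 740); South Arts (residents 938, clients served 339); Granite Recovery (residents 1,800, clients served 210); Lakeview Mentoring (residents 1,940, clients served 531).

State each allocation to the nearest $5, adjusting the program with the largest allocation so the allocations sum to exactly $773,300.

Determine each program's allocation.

Pioneer Wellness: $201,270 | Harbor Advocacy: $206,585 | South Arts: $80,450 | Granite Recovery: $128,570 | Lakeview Mentoring: $156,425

Totals — residents 9,578, clients served 2,639.
Combined weights (80% residents + 20% clients served): Pioneer Wellness 0.2603; Harbor Advocacy 0.2671; South Arts 0.1040; Granite Recovery 0.1663; Lakeview Mentoring 0.2023.
Proportional shares: Pioneer Wellness 201,269.25; Harbor Advocacy 206,586.23; South Arts 80,452.40; Granite Recovery 128,568.59; Lakeview Mentoring 156,423.53.
After rounding ($5): Pioneer Wellness $201,270; Harbor Advocacy $206,585; South Arts $80,450; Granite Recovery $128,570; Lakeview Mentoring $156,425. Sum = $773,300.
No rounding difference to absorb.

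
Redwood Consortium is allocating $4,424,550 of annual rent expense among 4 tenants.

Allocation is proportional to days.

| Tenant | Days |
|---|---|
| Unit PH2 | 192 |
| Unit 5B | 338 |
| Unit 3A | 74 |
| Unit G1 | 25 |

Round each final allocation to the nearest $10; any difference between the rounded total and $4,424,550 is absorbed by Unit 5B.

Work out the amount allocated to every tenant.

Unit PH2: $1,350,580 | Unit 5B: $2,377,570 | Unit 3A: $520,540 | Unit G1: $175,860

Total days = 629.
Pro-rata amounts: Unit PH2 192/629 × $4,424,550 = 1,350,578.06; Unit 5B 338/629 × $4,424,550 = 2,377,580.13; Unit 3A 74/629 × $4,424,550 = 520,535.29; Unit G1 25/629 × $4,424,550 = 175,856.52.
Rounded to nearest $10: Unit PH2 $1,350,580; Unit 5B $2,377,580; Unit 3A $520,540; Unit G1 $175,860. Sum = $4,424,560.
Difference $4,424,550 − $4,424,560 = −$10 applied to Unit 5B: Unit 5B becomes $2,377,570.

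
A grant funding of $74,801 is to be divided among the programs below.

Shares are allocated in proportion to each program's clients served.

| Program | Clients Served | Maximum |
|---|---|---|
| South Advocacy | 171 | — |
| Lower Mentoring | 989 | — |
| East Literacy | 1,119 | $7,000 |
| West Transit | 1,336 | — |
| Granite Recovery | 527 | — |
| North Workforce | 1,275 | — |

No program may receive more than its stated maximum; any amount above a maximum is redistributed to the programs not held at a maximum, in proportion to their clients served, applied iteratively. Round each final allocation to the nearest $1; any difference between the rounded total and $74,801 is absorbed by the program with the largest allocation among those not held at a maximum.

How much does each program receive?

South Advocacy: $2,698 · Lower Mentoring: $15,601 · East Literacy: $7,000 · West Transit: $21,076 · Granite Recovery: $8,313 · North Workforce: $20,113

Sum of clients served: 5,417.
Proportional shares (ignoring caps): South Advocacy 2,361.26; Lower Mentoring 13,656.67; East Literacy 15,451.78; West Transit 18,448.24; Granite Recovery 7,277.11; North Workforce 17,605.92.
Held at cap: East Literacy ($7,000); balance $67,801 reallocated over remaining clients served 4,298.
Shares after redistribution: South Advocacy 2,697.53 → $2,698; Lower Mentoring 15,601.49 → $15,601; West Transit 21,075.42 → $21,075; Granite Recovery 8,313.43 → $8,313; North Workforce 20,113.14 → $20,113.
Rounding difference +$1 applied to West Transit → $21,076.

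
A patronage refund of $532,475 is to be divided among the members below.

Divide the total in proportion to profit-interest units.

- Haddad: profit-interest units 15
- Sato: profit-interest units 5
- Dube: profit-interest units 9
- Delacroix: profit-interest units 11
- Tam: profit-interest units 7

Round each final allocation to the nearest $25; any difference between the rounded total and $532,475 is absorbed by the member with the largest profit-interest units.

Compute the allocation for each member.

Haddad: $169,925 | Sato: $56,650 | Dube: $101,975 | Delacroix: $124,625 | Tam: $79,300

Combined profit-interest units = 47.
Raw shares: Haddad 15/47 × $532,475 = 169,938.83; Sato 5/47 × $532,475 = 56,646.28; Dube 9/47 × $532,475 = 101,963.30; Delacroix 11/47 × $532,475 = 124,621.81; Tam 7/47 × $532,475 = 79,304.79.
After rounding ($25): Haddad $169,950; Sato $56,650; Dube $101,975; Delacroix $124,625; Tam $79,300. Sum = $532,500.
Difference $532,475 − $532,500 = −$25 applied to largest profit-interest units (Haddad): Haddad becomes $169,925.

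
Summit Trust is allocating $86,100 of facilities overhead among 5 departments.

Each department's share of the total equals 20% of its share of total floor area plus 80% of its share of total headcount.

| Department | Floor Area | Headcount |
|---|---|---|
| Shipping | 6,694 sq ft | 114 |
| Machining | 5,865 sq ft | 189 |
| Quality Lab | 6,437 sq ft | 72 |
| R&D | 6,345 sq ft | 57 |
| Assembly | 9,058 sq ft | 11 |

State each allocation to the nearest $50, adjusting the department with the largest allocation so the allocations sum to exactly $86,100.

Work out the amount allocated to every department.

Floor area total 34,399; headcount total 443.
Composite weights (20% floor area + 80% headcount): Shipping 0.2448; Machining 0.3754; Quality Lab 0.1674; R&D 0.1398; Assembly 0.0725.
Unrounded shares: Shipping 21,076.32; Machining 32,322.72; Quality Lab 14,417.28; R&D 12,038.94; Assembly 6,244.74.
Rounded to nearest $50: Shipping $21,100; Machining $32,300; Quality Lab $14,400; R&D $12,050; Assembly $6,250. Sum = $86,100.
No rounding difference to absorb.

Shipping: $21,100; Machining: $32,300; Quality Lab: $14,400; R&D: $12,050; Assembly: $6,250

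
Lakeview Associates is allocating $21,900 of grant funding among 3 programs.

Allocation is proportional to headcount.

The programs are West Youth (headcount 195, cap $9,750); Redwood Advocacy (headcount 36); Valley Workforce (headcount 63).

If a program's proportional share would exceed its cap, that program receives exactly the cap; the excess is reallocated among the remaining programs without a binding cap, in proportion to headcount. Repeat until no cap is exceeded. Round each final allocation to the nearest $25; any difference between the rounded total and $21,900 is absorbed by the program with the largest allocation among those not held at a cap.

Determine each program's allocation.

West Youth: $9,750 | Redwood Advocacy: $4,425 | Valley Workforce: $7,725

Total headcount = 294.
Pro-rata shares before constraints: West Youth 14,525.51; Redwood Advocacy 2,681.63; Valley Workforce 4,692.86.
Capped: West Youth ($9,750); residual $12,150 reallocated over remaining headcount 99.
Shares after redistribution: Redwood Advocacy 4,418.18 → $4,425; Valley Workforce 7,731.82 → $7,725.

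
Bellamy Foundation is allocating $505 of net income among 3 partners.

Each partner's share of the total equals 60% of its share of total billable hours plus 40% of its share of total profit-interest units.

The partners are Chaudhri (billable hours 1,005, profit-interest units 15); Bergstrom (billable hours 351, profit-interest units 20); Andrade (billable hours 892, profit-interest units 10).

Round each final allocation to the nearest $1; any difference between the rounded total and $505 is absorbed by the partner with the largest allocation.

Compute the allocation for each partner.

Totals — billable hours 2,248, profit-interest units 45.
Combined weights (60% billable hours + 40% profit-interest units): Chaudhri 0.4016; Bergstrom 0.2715; Andrade 0.3270.
Raw shares: Chaudhri 202.79; Bergstrom 137.09; Andrade 165.12.
At nearest $1: Chaudhri $203; Bergstrom $137; Andrade $165. Sum = $505.
Rounded total matches; no reconciliation needed.

Chaudhri: $203 · Bergstrom: $137 · Andrade: $165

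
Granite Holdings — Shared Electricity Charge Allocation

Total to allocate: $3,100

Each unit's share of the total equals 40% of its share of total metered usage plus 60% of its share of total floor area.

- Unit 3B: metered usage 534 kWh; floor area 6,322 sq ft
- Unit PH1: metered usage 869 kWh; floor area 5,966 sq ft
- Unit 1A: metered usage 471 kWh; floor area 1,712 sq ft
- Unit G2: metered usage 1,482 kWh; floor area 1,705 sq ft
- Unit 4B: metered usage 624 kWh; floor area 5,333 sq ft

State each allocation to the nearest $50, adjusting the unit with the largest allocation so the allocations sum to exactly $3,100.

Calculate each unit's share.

Metered usage total 3,980; floor area total 21,038.
Composite weights (40% metered usage + 60% floor area): Unit 3B 0.2340; Unit PH1 0.2575; Unit 1A 0.0962; Unit G2 0.1976; Unit 4B 0.2148.
Raw shares: Unit 3B 725.31; Unit PH1 798.21; Unit 1A 298.10; Unit G2 612.47; Unit 4B 665.91.
Rounded to nearest $50: Unit 3B $750; Unit PH1 $800; Unit 1A $300; Unit G2 $600; Unit 4B $650. Sum = $3,100.
Rounded total matches; no reconciliation needed.

Unit 3B: $750; Unit PH1: $800; Unit 1A: $300; Unit G2: $600; Unit 4B: $650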